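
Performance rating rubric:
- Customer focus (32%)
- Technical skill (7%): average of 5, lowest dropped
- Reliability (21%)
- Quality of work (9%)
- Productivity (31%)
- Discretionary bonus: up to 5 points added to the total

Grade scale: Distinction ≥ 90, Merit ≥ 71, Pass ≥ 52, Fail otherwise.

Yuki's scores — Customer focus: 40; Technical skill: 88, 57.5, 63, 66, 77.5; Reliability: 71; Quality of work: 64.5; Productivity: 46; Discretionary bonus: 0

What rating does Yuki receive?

Pass

Technical skill: drop 57.5 → average of remaining 4 = 294.5/4 = 73.625
Weighted total:
  Customer focus 40 × 0.32 = 12.8
  Technical skill 73.625 × 0.07 = 5.15375
  Reliability 71 × 0.21 = 14.91
  Quality of work 64.5 × 0.09 = 5.805
  Productivity 46 × 0.31 = 14.26
Sum = 52.92875
Discretionary bonus: 52.92875 + 0 = 52.92875
52.92875 is ≥ 52 and < 71 → Pass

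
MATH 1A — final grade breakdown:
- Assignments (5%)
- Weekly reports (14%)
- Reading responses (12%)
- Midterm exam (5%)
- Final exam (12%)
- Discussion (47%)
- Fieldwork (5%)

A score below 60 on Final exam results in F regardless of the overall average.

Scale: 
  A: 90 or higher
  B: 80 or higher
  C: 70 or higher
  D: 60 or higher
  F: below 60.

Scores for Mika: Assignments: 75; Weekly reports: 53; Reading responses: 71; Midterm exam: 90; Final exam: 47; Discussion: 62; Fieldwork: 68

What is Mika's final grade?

F

Final exam score 47 < 60: minimum not met.
Weighted total:
  Assignments 75 × 0.05 = 3.75
  Weekly reports 53 × 0.14 = 7.42
  Reading responses 71 × 0.12 = 8.52
  Midterm exam 90 × 0.05 = 4.5
  Final exam 47 × 0.12 = 5.64
  Discussion 62 × 0.47 = 29.14
  Fieldwork 68 × 0.05 = 3.4
Sum = 62.37
Because the Final exam minimum was not met, the result is F.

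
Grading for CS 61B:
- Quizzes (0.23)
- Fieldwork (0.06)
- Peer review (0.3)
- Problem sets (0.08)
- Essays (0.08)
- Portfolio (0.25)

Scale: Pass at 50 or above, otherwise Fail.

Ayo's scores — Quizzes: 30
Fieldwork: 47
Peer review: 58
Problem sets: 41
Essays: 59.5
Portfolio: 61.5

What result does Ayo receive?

Pass

Weighted total:
  Quizzes 30 × 0.23 = 6.9
  Fieldwork 47 × 0.06 = 2.82
  Peer review 58 × 0.3 = 17.4
  Problem sets 41 × 0.08 = 3.28
  Essays 59.5 × 0.08 = 4.76
  Portfolio 61.5 × 0.25 = 15.375
Sum = 50.535
50.535 ≥ 50 → Pass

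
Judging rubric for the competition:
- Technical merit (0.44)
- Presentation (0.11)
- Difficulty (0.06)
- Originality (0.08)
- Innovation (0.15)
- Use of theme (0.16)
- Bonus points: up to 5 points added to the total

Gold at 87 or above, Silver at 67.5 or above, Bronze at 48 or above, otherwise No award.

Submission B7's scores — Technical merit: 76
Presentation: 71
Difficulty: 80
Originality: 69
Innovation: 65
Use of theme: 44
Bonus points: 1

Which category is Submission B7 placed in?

Weighted total:
  Technical merit 76 × 0.44 = 33.44
  Presentation 71 × 0.11 = 7.81
  Difficulty 80 × 0.06 = 4.8
  Originality 69 × 0.08 = 5.52
  Innovation 65 × 0.15 = 9.75
  Use of theme 44 × 0.16 = 7.04
Sum = 68.36
Bonus points: 68.36 + 1 = 69.36
69.36 is ≥ 67.5 and < 87 → Silver

Silver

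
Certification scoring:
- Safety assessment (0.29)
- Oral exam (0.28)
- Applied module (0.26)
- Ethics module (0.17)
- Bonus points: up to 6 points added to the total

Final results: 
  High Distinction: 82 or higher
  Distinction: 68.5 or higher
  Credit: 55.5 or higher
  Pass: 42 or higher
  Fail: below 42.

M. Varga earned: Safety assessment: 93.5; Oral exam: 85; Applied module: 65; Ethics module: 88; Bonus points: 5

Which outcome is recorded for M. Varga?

Weighted total:
  Safety assessment 93.5 × 0.29 = 27.115
  Oral exam 85 × 0.28 = 23.8
  Applied module 65 × 0.26 = 16.9
  Ethics module 88 × 0.17 = 14.96
Sum = 82.775
Bonus points: 82.775 + 5 = 87.775
87.775 ≥ 82 → High Distinction

High Distinction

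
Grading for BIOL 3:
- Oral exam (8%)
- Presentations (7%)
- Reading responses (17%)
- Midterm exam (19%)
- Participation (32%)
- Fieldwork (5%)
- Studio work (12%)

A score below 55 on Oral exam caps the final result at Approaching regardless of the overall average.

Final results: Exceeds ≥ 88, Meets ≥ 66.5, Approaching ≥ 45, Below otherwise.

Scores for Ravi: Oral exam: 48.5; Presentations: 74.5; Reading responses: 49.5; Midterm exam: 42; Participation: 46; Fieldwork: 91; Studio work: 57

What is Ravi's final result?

Oral exam score 48.5 < 55: minimum not met.
Weighted total:
  Oral exam 48.5 × 0.08 = 3.88
  Presentations 74.5 × 0.07 = 5.215
  Reading responses 49.5 × 0.17 = 8.415
  Midterm exam 42 × 0.19 = 7.98
  Participation 46 × 0.32 = 14.72
  Fieldwork 91 × 0.05 = 4.55
  Studio work 57 × 0.12 = 6.84
Sum = 51.6
51.6 would be Approaching; cap at Approaching applies → Approaching.

Approaching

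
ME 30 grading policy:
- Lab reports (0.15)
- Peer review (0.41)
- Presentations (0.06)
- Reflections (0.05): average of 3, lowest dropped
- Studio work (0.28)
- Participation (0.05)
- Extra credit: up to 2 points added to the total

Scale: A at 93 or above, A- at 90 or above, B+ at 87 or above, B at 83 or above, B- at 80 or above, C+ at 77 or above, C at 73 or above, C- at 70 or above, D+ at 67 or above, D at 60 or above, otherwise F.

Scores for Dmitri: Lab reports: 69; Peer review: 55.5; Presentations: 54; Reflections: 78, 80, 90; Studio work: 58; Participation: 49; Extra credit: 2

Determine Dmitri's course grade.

Reflections: drop 78 → average of remaining 2 = 170/2 = 85
Weighted total:
  Lab reports 69 × 0.15 = 10.35
  Peer review 55.5 × 0.41 = 22.755
  Presentations 54 × 0.06 = 3.24
  Reflections 85 × 0.05 = 4.25
  Studio work 58 × 0.28 = 16.24
  Participation 49 × 0.05 = 2.45
Sum = 59.285
Extra credit: 59.285 + 2 = 61.285
61.285 is ≥ 60 and < 67 → D

D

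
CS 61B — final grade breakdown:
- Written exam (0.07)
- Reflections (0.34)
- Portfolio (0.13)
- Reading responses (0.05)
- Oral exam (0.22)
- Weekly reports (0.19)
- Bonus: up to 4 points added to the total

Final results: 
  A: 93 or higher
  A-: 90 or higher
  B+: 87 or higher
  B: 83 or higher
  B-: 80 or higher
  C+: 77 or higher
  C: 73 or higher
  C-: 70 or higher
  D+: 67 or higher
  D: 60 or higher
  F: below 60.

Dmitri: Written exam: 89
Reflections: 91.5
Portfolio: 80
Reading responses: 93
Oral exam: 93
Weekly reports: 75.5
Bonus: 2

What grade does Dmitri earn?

Weighted total:
  Written exam 89 × 0.07 = 6.23
  Reflections 91.5 × 0.34 = 31.11
  Portfolio 80 × 0.13 = 10.4
  Reading responses 93 × 0.05 = 4.65
  Oral exam 93 × 0.22 = 20.46
  Weekly reports 75.5 × 0.19 = 14.345
Sum = 87.195
Bonus: 87.195 + 2 = 89.195
89.195 is ≥ 87 and < 90 → B+

B+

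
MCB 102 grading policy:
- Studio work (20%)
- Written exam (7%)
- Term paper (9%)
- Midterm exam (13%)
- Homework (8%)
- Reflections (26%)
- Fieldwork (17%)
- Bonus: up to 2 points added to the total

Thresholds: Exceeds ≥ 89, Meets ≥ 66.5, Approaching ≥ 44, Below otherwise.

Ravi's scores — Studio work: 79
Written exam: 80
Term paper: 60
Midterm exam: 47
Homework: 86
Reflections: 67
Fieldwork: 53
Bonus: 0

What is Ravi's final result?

Approaching

Weighted total:
  Studio work 79 × 0.2 = 15.8
  Written exam 80 × 0.07 = 5.6
  Term paper 60 × 0.09 = 5.4
  Midterm exam 47 × 0.13 = 6.11
  Homework 86 × 0.08 = 6.88
  Reflections 67 × 0.26 = 17.42
  Fieldwork 53 × 0.17 = 9.01
Sum = 66.22
Bonus: 66.22 + 0 = 66.22
66.22 is ≥ 44 and < 66.5 → Approaching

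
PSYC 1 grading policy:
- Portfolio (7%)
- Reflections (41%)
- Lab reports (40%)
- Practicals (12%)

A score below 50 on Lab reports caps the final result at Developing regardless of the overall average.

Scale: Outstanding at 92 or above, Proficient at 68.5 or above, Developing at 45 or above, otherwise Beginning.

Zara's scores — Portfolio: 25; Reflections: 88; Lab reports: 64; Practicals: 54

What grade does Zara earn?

Proficient

Lab reports score 64 ≥ 50: minimum met.
Weighted total:
  Portfolio 25 × 0.07 = 1.75
  Reflections 88 × 0.41 = 36.08
  Lab reports 64 × 0.4 = 25.6
  Practicals 54 × 0.12 = 6.48
Sum = 69.91
69.91 is ≥ 68.5 and < 92 → Proficient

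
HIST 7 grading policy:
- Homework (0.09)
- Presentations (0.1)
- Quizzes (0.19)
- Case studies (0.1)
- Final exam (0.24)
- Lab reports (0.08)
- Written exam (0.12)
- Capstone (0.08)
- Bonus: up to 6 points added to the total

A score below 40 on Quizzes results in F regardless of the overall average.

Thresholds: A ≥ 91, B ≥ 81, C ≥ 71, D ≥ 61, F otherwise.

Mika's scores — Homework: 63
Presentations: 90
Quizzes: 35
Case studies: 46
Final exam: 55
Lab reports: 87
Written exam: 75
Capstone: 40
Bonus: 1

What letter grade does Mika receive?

F

Quizzes score 35 < 40: minimum not met.
Weighted total:
  Homework 63 × 0.09 = 5.67
  Presentations 90 × 0.1 = 9
  Quizzes 35 × 0.19 = 6.65
  Case studies 46 × 0.1 = 4.6
  Final exam 55 × 0.24 = 13.2
  Lab reports 87 × 0.08 = 6.96
  Written exam 75 × 0.12 = 9
  Capstone 40 × 0.08 = 3.2
Sum = 58.28
Bonus: 58.28 + 1 = 59.28
Because the Quizzes minimum was not met, the result is F.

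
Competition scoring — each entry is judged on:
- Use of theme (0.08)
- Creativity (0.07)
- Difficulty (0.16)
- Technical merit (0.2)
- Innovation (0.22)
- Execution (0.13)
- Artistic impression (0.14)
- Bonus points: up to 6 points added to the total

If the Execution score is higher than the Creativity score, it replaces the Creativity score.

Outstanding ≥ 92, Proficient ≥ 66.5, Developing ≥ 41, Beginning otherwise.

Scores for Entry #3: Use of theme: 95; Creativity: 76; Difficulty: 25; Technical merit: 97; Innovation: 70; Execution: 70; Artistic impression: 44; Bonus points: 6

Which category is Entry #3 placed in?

Proficient

Execution (70) ≤ Creativity (76), so Creativity stays at 76.
Weighted total:
  Use of theme 95 × 0.08 = 7.6
  Creativity 76 × 0.07 = 5.32
  Difficulty 25 × 0.16 = 4
  Technical merit 97 × 0.2 = 19.4
  Innovation 70 × 0.22 = 15.4
  Execution 70 × 0.13 = 9.1
  Artistic impression 44 × 0.14 = 6.16
Sum = 66.98
Bonus points: 66.98 + 6 = 72.98
72.98 is ≥ 66.5 and < 92 → Proficient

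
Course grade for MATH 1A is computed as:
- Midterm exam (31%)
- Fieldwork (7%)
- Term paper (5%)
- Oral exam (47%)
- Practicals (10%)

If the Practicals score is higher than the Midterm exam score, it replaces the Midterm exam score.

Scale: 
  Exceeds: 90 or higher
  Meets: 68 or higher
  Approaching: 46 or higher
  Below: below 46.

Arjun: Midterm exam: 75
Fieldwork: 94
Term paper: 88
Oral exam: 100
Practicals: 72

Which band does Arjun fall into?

Meets

Practicals (72) ≤ Midterm exam (75), so Midterm exam stays at 75.
Weighted total:
  Midterm exam 75 × 0.31 = 23.25
  Fieldwork 94 × 0.07 = 6.58
  Term paper 88 × 0.05 = 4.4
  Oral exam 100 × 0.47 = 47
  Practicals 72 × 0.1 = 7.2
Sum = 88.43
88.43 is ≥ 68 and < 90 → Meets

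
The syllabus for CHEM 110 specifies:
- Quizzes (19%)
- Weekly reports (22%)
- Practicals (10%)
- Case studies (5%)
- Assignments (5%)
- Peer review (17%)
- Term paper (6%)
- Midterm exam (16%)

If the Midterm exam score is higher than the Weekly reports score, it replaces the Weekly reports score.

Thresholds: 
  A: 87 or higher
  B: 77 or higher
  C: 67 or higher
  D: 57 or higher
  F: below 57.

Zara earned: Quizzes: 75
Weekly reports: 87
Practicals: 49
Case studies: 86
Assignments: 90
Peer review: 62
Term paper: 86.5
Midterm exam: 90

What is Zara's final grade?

Midterm exam (90) > Weekly reports (87), so Weekly reports counts as 90.
Weighted total:
  Quizzes 75 × 0.19 = 14.25
  Weekly reports 90 × 0.22 = 19.8
  Practicals 49 × 0.1 = 4.9
  Case studies 86 × 0.05 = 4.3
  Assignments 90 × 0.05 = 4.5
  Peer review 62 × 0.17 = 10.54
  Term paper 86.5 × 0.06 = 5.19
  Midterm exam 90 × 0.16 = 14.4
Sum = 77.88
77.88 is ≥ 77 and < 87 → B

B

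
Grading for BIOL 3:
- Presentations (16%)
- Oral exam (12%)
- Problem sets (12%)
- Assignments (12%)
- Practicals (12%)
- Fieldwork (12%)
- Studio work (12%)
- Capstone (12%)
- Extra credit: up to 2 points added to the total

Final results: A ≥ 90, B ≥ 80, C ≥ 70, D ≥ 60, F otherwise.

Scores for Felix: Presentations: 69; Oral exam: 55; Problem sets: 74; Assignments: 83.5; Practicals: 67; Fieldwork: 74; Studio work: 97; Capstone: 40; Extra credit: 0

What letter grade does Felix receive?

D

Weighted total:
  Presentations 69 × 0.16 = 11.04
  Oral exam 55 × 0.12 = 6.6
  Problem sets 74 × 0.12 = 8.88
  Assignments 83.5 × 0.12 = 10.02
  Practicals 67 × 0.12 = 8.04
  Fieldwork 74 × 0.12 = 8.88
  Studio work 97 × 0.12 = 11.64
  Capstone 40 × 0.12 = 4.8
Sum = 69.9
Extra credit: 69.9 + 0 = 69.9
69.9 is ≥ 60 and < 70 → D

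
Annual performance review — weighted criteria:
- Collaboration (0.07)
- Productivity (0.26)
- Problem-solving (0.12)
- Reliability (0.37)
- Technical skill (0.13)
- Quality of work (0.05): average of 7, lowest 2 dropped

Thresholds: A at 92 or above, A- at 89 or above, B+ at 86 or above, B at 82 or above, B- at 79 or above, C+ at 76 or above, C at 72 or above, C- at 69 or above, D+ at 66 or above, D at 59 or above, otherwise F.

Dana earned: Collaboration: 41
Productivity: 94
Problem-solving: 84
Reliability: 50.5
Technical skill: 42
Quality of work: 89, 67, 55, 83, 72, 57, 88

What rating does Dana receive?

Quality of work: drop 55, 57 → average of remaining 5 = 399/5 = 79.8
Weighted total:
  Collaboration 41 × 0.07 = 2.87
  Productivity 94 × 0.26 = 24.44
  Problem-solving 84 × 0.12 = 10.08
  Reliability 50.5 × 0.37 = 18.685
  Technical skill 42 × 0.13 = 5.46
  Quality of work 79.8 × 0.05 = 3.99
Sum = 65.525
65.525 is ≥ 59 and < 66 → D

D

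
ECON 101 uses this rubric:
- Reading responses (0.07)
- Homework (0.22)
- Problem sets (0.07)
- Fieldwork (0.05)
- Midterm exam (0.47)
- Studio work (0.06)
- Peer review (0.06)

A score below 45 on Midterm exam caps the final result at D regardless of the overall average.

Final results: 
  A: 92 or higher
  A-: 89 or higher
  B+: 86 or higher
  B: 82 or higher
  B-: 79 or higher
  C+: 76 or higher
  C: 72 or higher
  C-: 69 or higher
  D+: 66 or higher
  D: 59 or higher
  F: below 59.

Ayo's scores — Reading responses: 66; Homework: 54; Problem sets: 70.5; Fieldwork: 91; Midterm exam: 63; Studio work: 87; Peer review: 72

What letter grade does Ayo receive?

D

Midterm exam score 63 ≥ 45: minimum met.
Weighted total:
  Reading responses 66 × 0.07 = 4.62
  Homework 54 × 0.22 = 11.88
  Problem sets 70.5 × 0.07 = 4.935
  Fieldwork 91 × 0.05 = 4.55
  Midterm exam 63 × 0.47 = 29.61
  Studio work 87 × 0.06 = 5.22
  Peer review 72 × 0.06 = 4.32
Sum = 65.135
65.135 is ≥ 59 and < 66 → D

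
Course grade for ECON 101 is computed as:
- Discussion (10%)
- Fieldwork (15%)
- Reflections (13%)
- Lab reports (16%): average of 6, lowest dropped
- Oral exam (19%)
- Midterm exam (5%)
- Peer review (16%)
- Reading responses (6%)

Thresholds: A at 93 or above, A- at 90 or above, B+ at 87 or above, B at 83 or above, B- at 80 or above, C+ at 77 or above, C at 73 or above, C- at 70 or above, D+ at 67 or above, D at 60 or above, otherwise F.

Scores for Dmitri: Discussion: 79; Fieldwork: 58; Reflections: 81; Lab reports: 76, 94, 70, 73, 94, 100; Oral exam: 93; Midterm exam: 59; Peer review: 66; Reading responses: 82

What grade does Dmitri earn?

Lab reports: drop 70 → average of remaining 5 = 437/5 = 87.4
Weighted total:
  Discussion 79 × 0.1 = 7.9
  Fieldwork 58 × 0.15 = 8.7
  Reflections 81 × 0.13 = 10.53
  Lab reports 87.4 × 0.16 = 13.984
  Oral exam 93 × 0.19 = 17.67
  Midterm exam 59 × 0.05 = 2.95
  Peer review 66 × 0.16 = 10.56
  Reading responses 82 × 0.06 = 4.92
Sum = 77.214
77.214 is ≥ 77 and < 80 → C+

C+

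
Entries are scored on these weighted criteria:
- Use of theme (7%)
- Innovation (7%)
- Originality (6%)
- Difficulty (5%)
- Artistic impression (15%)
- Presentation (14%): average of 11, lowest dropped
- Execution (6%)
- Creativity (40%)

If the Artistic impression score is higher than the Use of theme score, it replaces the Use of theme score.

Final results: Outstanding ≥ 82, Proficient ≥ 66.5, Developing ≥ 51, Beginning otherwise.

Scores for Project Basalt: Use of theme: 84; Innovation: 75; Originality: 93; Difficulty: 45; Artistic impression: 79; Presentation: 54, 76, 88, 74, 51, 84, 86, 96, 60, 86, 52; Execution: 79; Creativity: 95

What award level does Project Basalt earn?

Presentation: drop 51 → average of remaining 10 = 756/10 = 75.6
Artistic impression (79) ≤ Use of theme (84), so Use of theme stays at 84.
Weighted total:
  Use of theme 84 × 0.07 = 5.88
  Innovation 75 × 0.07 = 5.25
  Originality 93 × 0.06 = 5.58
  Difficulty 45 × 0.05 = 2.25
  Artistic impression 79 × 0.15 = 11.85
  Presentation 75.6 × 0.14 = 10.584
  Execution 79 × 0.06 = 4.74
  Creativity 95 × 0.4 = 38
Sum = 84.134
84.134 ≥ 82 → Outstanding

Outstanding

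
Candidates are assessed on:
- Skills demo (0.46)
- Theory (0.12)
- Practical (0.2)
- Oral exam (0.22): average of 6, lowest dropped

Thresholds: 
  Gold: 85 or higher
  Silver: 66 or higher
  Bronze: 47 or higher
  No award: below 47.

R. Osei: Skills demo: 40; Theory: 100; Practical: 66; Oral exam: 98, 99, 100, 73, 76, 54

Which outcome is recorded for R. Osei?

Oral exam: drop 54 → average of remaining 5 = 446/5 = 89.2
Weighted total:
  Skills demo 40 × 0.46 = 18.4
  Theory 100 × 0.12 = 12
  Practical 66 × 0.2 = 13.2
  Oral exam 89.2 × 0.22 = 19.624
Sum = 63.224
63.224 is ≥ 47 and < 66 → Bronze

Bronze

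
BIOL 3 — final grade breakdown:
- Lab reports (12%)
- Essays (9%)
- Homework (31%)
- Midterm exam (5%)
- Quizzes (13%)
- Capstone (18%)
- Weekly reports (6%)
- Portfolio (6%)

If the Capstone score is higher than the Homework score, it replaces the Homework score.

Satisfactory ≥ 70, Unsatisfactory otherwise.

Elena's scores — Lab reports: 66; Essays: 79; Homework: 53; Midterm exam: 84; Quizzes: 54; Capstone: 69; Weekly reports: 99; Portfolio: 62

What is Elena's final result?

Unsatisfactory

Capstone (69) > Homework (53), so Homework counts as 69.
Weighted total:
  Lab reports 66 × 0.12 = 7.92
  Essays 79 × 0.09 = 7.11
  Homework 69 × 0.31 = 21.39
  Midterm exam 84 × 0.05 = 4.2
  Quizzes 54 × 0.13 = 7.02
  Capstone 69 × 0.18 = 12.42
  Weekly reports 99 × 0.06 = 5.94
  Portfolio 62 × 0.06 = 3.72
Sum = 69.72
69.72 < 70 → Unsatisfactory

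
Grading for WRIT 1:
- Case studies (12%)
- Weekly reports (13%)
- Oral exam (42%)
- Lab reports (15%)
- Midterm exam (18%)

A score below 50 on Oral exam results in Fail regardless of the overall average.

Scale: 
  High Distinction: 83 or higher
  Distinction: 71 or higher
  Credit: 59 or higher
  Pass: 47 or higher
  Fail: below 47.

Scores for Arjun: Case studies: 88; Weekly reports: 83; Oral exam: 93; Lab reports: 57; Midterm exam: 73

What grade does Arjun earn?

Oral exam score 93 ≥ 50: minimum met.
Weighted total:
  Case studies 88 × 0.12 = 10.56
  Weekly reports 83 × 0.13 = 10.79
  Oral exam 93 × 0.42 = 39.06
  Lab reports 57 × 0.15 = 8.55
  Midterm exam 73 × 0.18 = 13.14
Sum = 82.1
82.1 is ≥ 71 and < 83 → Distinction

Distinction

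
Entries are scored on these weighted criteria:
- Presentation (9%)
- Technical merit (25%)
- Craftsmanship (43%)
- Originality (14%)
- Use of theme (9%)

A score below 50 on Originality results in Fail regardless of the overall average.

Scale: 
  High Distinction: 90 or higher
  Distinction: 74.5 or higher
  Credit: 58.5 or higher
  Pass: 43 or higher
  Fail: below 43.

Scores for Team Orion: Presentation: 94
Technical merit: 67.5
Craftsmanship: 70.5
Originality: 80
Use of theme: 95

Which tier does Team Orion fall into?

Distinction

Originality score 80 ≥ 50: minimum met.
Weighted total:
  Presentation 94 × 0.09 = 8.46
  Technical merit 67.5 × 0.25 = 16.875
  Craftsmanship 70.5 × 0.43 = 30.315
  Originality 80 × 0.14 = 11.2
  Use of theme 95 × 0.09 = 8.55
Sum = 75.4
75.4 is ≥ 74.5 and < 90 → Distinction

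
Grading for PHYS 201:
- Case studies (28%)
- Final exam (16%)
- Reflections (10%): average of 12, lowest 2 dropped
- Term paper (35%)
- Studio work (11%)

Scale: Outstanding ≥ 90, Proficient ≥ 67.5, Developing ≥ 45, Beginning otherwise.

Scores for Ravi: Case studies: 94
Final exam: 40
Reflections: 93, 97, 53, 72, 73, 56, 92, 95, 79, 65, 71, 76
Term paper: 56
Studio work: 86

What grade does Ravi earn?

Proficient

Reflections: drop 53, 56 → average of remaining 10 = 813/10 = 81.3
Weighted total:
  Case studies 94 × 0.28 = 26.32
  Final exam 40 × 0.16 = 6.4
  Reflections 81.3 × 0.1 = 8.13
  Term paper 56 × 0.35 = 19.6
  Studio work 86 × 0.11 = 9.46
Sum = 69.91
69.91 is ≥ 67.5 and < 90 → Proficient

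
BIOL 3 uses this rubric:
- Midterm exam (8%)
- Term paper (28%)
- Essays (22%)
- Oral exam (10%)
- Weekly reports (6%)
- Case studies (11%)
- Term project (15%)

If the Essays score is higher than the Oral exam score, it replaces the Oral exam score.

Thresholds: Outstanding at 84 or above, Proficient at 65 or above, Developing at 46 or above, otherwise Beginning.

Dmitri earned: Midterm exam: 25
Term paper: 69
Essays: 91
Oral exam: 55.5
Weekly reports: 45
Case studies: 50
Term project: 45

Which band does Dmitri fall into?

Proficient

Essays (91) > Oral exam (55.5), so Oral exam counts as 91.
Weighted total:
  Midterm exam 25 × 0.08 = 2
  Term paper 69 × 0.28 = 19.32
  Essays 91 × 0.22 = 20.02
  Oral exam 91 × 0.1 = 9.1
  Weekly reports 45 × 0.06 = 2.7
  Case studies 50 × 0.11 = 5.5
  Term project 45 × 0.15 = 6.75
Sum = 65.39
65.39 is ≥ 65 and < 84 → Proficient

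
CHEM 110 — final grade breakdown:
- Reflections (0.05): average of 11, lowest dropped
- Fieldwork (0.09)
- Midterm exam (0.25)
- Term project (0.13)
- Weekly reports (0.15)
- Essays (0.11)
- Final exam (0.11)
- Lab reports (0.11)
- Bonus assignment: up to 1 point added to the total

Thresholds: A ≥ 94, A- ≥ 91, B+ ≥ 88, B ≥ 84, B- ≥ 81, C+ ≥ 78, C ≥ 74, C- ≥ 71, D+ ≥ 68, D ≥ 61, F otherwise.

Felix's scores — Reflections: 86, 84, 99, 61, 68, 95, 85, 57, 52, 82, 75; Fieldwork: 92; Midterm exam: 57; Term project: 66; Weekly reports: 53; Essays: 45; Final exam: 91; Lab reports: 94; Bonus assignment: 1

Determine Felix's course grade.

D+

Reflections: drop 52 → average of remaining 10 = 792/10 = 79.2
Weighted total:
  Reflections 79.2 × 0.05 = 3.96
  Fieldwork 92 × 0.09 = 8.28
  Midterm exam 57 × 0.25 = 14.25
  Term project 66 × 0.13 = 8.58
  Weekly reports 53 × 0.15 = 7.95
  Essays 45 × 0.11 = 4.95
  Final exam 91 × 0.11 = 10.01
  Lab reports 94 × 0.11 = 10.34
Sum = 68.32
Bonus assignment: 68.32 + 1 = 69.32
69.32 is ≥ 68 and < 71 → D+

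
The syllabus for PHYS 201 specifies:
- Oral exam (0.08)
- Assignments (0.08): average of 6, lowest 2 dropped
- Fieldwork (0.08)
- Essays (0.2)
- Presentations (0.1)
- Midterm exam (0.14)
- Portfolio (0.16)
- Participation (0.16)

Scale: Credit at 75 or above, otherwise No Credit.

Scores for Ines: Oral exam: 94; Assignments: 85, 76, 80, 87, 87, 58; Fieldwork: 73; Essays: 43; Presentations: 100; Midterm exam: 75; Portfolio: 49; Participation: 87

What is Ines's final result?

Assignments: drop 58, 76 → average of remaining 4 = 339/4 = 84.75
Weighted total:
  Oral exam 94 × 0.08 = 7.52
  Assignments 84.75 × 0.08 = 6.78
  Fieldwork 73 × 0.08 = 5.84
  Essays 43 × 0.2 = 8.6
  Presentations 100 × 0.1 = 10
  Midterm exam 75 × 0.14 = 10.5
  Portfolio 49 × 0.16 = 7.84
  Participation 87 × 0.16 = 13.92
Sum = 71
71 < 75 → No Credit

No Credit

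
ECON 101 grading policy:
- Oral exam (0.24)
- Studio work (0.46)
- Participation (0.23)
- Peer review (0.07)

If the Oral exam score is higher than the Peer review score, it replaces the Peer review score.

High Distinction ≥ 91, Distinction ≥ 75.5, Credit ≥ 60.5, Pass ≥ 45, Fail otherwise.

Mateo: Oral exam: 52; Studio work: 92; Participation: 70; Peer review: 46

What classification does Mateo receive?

Credit

Oral exam (52) > Peer review (46), so Peer review counts as 52.
Weighted total:
  Oral exam 52 × 0.24 = 12.48
  Studio work 92 × 0.46 = 42.32
  Participation 70 × 0.23 = 16.1
  Peer review 52 × 0.07 = 3.64
Sum = 74.54
74.54 is ≥ 60.5 and < 75.5 → Credit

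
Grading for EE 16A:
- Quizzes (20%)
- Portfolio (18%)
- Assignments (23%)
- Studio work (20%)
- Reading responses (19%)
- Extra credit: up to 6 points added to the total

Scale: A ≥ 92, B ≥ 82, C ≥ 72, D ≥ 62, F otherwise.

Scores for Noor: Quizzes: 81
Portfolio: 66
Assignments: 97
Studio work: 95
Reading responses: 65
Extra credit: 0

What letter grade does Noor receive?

Weighted total:
  Quizzes 81 × 0.2 = 16.2
  Portfolio 66 × 0.18 = 11.88
  Assignments 97 × 0.23 = 22.31
  Studio work 95 × 0.2 = 19
  Reading responses 65 × 0.19 = 12.35
Sum = 81.74
Extra credit: 81.74 + 0 = 81.74
81.74 is ≥ 72 and < 82 → C

C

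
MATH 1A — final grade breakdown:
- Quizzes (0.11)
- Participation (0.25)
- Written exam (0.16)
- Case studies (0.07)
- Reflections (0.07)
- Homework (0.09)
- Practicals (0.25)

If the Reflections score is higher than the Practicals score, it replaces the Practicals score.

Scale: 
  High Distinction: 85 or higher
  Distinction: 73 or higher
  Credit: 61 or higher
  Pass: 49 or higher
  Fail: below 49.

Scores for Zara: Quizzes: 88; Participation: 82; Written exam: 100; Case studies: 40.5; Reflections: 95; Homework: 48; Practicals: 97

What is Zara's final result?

Reflections (95) ≤ Practicals (97), so Practicals stays at 97.
Weighted total:
  Quizzes 88 × 0.11 = 9.68
  Participation 82 × 0.25 = 20.5
  Written exam 100 × 0.16 = 16
  Case studies 40.5 × 0.07 = 2.835
  Reflections 95 × 0.07 = 6.65
  Homework 48 × 0.09 = 4.32
  Practicals 97 × 0.25 = 24.25
Sum = 84.235
84.235 is ≥ 73 and < 85 → Distinction

Distinction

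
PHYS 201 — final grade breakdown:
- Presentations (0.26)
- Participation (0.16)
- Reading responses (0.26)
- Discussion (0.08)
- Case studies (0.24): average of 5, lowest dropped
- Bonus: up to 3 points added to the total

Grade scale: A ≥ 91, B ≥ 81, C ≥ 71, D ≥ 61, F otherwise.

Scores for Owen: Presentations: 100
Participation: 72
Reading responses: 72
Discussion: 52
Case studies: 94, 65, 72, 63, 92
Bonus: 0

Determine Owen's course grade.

C

Case studies: drop 63 → average of remaining 4 = 323/4 = 80.75
Weighted total:
  Presentations 100 × 0.26 = 26
  Participation 72 × 0.16 = 11.52
  Reading responses 72 × 0.26 = 18.72
  Discussion 52 × 0.08 = 4.16
  Case studies 80.75 × 0.24 = 19.38
Sum = 79.78
Bonus: 79.78 + 0 = 79.78
79.78 is ≥ 71 and < 81 → C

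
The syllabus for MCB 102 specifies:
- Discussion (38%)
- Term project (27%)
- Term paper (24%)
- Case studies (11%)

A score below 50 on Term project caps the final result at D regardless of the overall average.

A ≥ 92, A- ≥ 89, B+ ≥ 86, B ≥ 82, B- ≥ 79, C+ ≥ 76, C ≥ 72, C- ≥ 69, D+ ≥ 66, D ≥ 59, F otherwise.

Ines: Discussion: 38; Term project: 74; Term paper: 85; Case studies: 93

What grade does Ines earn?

D

Term project score 74 ≥ 50: minimum met.
Weighted total:
  Discussion 38 × 0.38 = 14.44
  Term project 74 × 0.27 = 19.98
  Term paper 85 × 0.24 = 20.4
  Case studies 93 × 0.11 = 10.23
Sum = 65.05
65.05 is ≥ 59 and < 66 → D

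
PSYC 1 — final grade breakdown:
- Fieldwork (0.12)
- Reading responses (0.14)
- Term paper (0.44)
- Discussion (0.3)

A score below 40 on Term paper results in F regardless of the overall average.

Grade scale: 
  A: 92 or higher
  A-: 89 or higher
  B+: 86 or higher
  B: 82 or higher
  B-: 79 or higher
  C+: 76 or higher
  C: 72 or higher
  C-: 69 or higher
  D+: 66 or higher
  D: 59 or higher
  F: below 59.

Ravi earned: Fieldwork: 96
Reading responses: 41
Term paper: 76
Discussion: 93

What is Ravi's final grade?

Term paper score 76 ≥ 40: minimum met.
Weighted total:
  Fieldwork 96 × 0.12 = 11.52
  Reading responses 41 × 0.14 = 5.74
  Term paper 76 × 0.44 = 33.44
  Discussion 93 × 0.3 = 27.9
Sum = 78.6
78.6 is ≥ 76 and < 79 → C+

C+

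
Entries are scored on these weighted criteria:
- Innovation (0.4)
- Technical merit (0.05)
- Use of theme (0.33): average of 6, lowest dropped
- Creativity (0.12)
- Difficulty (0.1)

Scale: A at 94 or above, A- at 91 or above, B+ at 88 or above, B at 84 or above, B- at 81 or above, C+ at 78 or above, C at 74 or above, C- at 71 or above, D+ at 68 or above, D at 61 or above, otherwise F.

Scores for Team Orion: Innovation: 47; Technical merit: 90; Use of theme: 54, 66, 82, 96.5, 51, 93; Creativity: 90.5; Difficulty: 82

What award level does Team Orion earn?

Use of theme: drop 51 → average of remaining 5 = 391.5/5 = 78.3
Weighted total:
  Innovation 47 × 0.4 = 18.8
  Technical merit 90 × 0.05 = 4.5
  Use of theme 78.3 × 0.33 = 25.839
  Creativity 90.5 × 0.12 = 10.86
  Difficulty 82 × 0.1 = 8.2
Sum = 68.199
68.199 is ≥ 68 and < 71 → D+

D+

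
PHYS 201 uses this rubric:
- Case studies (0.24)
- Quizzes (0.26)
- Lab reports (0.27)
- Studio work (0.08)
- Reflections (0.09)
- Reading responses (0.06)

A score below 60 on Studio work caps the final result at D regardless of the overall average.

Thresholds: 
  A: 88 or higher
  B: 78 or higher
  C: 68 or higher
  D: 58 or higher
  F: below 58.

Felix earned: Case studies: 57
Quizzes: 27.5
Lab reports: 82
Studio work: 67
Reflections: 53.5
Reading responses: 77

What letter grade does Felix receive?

F

Studio work score 67 ≥ 60: minimum met.
Weighted total:
  Case studies 57 × 0.24 = 13.68
  Quizzes 27.5 × 0.26 = 7.15
  Lab reports 82 × 0.27 = 22.14
  Studio work 67 × 0.08 = 5.36
  Reflections 53.5 × 0.09 = 4.815
  Reading responses 77 × 0.06 = 4.62
Sum = 57.765
57.765 < 58 → F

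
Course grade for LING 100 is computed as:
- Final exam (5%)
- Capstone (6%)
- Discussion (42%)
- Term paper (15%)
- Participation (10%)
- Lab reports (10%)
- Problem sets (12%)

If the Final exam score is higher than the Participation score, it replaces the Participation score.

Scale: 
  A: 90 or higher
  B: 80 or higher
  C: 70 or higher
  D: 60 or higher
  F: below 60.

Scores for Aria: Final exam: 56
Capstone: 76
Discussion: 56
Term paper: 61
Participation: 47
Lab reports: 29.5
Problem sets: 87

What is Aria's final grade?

Final exam (56) > Participation (47), so Participation counts as 56.
Weighted total:
  Final exam 56 × 0.05 = 2.8
  Capstone 76 × 0.06 = 4.56
  Discussion 56 × 0.42 = 23.52
  Term paper 61 × 0.15 = 9.15
  Participation 56 × 0.1 = 5.6
  Lab reports 29.5 × 0.1 = 2.95
  Problem sets 87 × 0.12 = 10.44
Sum = 59.02
59.02 < 60 → F

F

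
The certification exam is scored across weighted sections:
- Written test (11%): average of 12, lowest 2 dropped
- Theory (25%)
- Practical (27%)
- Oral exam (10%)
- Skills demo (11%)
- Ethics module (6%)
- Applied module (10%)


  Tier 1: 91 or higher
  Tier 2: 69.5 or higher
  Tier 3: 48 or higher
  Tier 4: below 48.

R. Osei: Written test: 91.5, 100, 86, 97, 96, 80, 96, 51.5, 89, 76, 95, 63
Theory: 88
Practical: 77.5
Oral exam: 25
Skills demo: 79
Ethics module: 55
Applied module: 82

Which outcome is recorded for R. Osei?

Tier 2

Written test: drop 51.5, 63 → average of remaining 10 = 906.5/10 = 90.65
Weighted total:
  Written test 90.65 × 0.11 = 9.9715
  Theory 88 × 0.25 = 22
  Practical 77.5 × 0.27 = 20.925
  Oral exam 25 × 0.1 = 2.5
  Skills demo 79 × 0.11 = 8.69
  Ethics module 55 × 0.06 = 3.3
  Applied module 82 × 0.1 = 8.2
Sum = 75.5865
75.5865 is ≥ 69.5 and < 91 → Tier 2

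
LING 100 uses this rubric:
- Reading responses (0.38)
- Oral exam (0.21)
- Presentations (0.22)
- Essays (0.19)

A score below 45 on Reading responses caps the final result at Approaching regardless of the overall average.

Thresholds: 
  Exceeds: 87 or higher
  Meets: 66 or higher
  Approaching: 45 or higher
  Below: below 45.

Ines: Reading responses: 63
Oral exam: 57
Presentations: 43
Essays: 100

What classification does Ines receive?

Reading responses score 63 ≥ 45: minimum met.
Weighted total:
  Reading responses 63 × 0.38 = 23.94
  Oral exam 57 × 0.21 = 11.97
  Presentations 43 × 0.22 = 9.46
  Essays 100 × 0.19 = 19
Sum = 64.37
64.37 is ≥ 45 and < 66 → Approaching

Approaching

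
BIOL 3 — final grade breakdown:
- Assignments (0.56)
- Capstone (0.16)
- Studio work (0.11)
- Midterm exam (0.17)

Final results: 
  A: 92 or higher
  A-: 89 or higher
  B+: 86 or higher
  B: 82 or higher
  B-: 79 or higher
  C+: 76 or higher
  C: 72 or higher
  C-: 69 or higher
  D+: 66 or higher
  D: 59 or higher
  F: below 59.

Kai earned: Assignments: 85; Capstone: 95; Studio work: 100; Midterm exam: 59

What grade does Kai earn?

B

Weighted total:
  Assignments 85 × 0.56 = 47.6
  Capstone 95 × 0.16 = 15.2
  Studio work 100 × 0.11 = 11
  Midterm exam 59 × 0.17 = 10.03
Sum = 83.83
83.83 is ≥ 82 and < 86 → B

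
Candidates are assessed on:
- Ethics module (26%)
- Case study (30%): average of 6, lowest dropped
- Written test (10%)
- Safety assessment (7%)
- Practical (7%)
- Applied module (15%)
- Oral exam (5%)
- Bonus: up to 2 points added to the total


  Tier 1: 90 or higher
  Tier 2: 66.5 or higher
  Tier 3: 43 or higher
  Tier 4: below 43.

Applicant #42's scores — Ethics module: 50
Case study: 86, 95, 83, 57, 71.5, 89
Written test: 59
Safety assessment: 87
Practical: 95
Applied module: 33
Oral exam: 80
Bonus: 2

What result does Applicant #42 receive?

Tier 2

Case study: drop 57 → average of remaining 5 = 424.5/5 = 84.9
Weighted total:
  Ethics module 50 × 0.26 = 13
  Case study 84.9 × 0.3 = 25.47
  Written test 59 × 0.1 = 5.9
  Safety assessment 87 × 0.07 = 6.09
  Practical 95 × 0.07 = 6.65
  Applied module 33 × 0.15 = 4.95
  Oral exam 80 × 0.05 = 4
Sum = 66.06
Bonus: 66.06 + 2 = 68.06
68.06 is ≥ 66.5 and < 90 → Tier 2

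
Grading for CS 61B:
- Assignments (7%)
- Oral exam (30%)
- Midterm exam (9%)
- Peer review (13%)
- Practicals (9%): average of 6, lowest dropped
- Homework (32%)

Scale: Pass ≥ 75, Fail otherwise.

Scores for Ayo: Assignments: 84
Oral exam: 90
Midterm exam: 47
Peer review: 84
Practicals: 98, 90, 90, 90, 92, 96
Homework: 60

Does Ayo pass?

Pass

Practicals: drop 90 → average of remaining 5 = 466/5 = 93.2
Weighted total:
  Assignments 84 × 0.07 = 5.88
  Oral exam 90 × 0.3 = 27
  Midterm exam 47 × 0.09 = 4.23
  Peer review 84 × 0.13 = 10.92
  Practicals 93.2 × 0.09 = 8.388
  Homework 60 × 0.32 = 19.2
Sum = 75.618
75.618 ≥ 75 → Pass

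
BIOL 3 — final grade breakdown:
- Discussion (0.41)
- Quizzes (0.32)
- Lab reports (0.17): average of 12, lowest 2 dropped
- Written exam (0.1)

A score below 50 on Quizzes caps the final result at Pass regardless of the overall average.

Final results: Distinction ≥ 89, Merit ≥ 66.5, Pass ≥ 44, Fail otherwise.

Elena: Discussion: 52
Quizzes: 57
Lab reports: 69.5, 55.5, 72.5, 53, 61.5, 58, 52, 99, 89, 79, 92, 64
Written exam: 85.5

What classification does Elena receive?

Lab reports: drop 52, 53 → average of remaining 10 = 740/10 = 74
Quizzes score 57 ≥ 50: minimum met.
Weighted total:
  Discussion 52 × 0.41 = 21.32
  Quizzes 57 × 0.32 = 18.24
  Lab reports 74 × 0.17 = 12.58
  Written exam 85.5 × 0.1 = 8.55
Sum = 60.69
60.69 is ≥ 44 and < 66.5 → Pass

Pass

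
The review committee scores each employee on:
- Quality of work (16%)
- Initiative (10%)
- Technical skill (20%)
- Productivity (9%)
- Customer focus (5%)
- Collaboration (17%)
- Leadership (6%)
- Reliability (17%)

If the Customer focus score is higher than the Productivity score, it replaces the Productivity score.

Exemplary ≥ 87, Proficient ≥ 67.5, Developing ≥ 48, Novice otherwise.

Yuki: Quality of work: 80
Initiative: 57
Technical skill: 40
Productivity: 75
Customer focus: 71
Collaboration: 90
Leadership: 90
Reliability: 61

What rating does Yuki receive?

Proficient

Customer focus (71) ≤ Productivity (75), so Productivity stays at 75.
Weighted total:
  Quality of work 80 × 0.16 = 12.8
  Initiative 57 × 0.1 = 5.7
  Technical skill 40 × 0.2 = 8
  Productivity 75 × 0.09 = 6.75
  Customer focus 71 × 0.05 = 3.55
  Collaboration 90 × 0.17 = 15.3
  Leadership 90 × 0.06 = 5.4
  Reliability 61 × 0.17 = 10.37
Sum = 67.87
67.87 is ≥ 67.5 and < 87 → Proficient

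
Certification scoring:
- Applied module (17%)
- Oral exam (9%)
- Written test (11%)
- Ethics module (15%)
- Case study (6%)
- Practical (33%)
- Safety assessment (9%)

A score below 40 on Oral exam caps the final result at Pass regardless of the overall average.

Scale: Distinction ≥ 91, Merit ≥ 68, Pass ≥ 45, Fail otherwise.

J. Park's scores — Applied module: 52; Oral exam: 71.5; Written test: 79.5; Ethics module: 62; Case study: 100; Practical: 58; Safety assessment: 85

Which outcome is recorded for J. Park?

Pass

Oral exam score 71.5 ≥ 40: minimum met.
Weighted total:
  Applied module 52 × 0.17 = 8.84
  Oral exam 71.5 × 0.09 = 6.435
  Written test 79.5 × 0.11 = 8.745
  Ethics module 62 × 0.15 = 9.3
  Case study 100 × 0.06 = 6
  Practical 58 × 0.33 = 19.14
  Safety assessment 85 × 0.09 = 7.65
Sum = 66.11
66.11 is ≥ 45 and < 68 → Pass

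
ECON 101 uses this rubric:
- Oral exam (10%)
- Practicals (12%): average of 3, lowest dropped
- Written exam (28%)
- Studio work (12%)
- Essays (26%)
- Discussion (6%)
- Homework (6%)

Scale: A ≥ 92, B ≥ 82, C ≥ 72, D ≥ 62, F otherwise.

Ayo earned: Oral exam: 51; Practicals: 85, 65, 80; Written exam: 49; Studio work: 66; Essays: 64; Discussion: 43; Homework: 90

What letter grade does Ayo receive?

F

Practicals: drop 65 → average of remaining 2 = 165/2 = 82.5
Weighted total:
  Oral exam 51 × 0.1 = 5.1
  Practicals 82.5 × 0.12 = 9.9
  Written exam 49 × 0.28 = 13.72
  Studio work 66 × 0.12 = 7.92
  Essays 64 × 0.26 = 16.64
  Discussion 43 × 0.06 = 2.58
  Homework 90 × 0.06 = 5.4
Sum = 61.26
61.26 < 62 → F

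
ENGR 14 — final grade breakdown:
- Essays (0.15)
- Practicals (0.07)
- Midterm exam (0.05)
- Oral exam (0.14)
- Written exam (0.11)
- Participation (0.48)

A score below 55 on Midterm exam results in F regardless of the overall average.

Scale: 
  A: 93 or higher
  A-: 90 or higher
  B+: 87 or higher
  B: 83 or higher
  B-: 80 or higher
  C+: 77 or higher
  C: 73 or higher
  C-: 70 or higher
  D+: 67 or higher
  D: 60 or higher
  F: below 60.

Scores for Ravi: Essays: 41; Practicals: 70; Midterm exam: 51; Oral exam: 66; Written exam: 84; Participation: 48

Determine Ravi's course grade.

Midterm exam score 51 < 55: minimum not met.
Weighted total:
  Essays 41 × 0.15 = 6.15
  Practicals 70 × 0.07 = 4.9
  Midterm exam 51 × 0.05 = 2.55
  Oral exam 66 × 0.14 = 9.24
  Written exam 84 × 0.11 = 9.24
  Participation 48 × 0.48 = 23.04
Sum = 55.12
Because the Midterm exam minimum was not met, the result is F.

F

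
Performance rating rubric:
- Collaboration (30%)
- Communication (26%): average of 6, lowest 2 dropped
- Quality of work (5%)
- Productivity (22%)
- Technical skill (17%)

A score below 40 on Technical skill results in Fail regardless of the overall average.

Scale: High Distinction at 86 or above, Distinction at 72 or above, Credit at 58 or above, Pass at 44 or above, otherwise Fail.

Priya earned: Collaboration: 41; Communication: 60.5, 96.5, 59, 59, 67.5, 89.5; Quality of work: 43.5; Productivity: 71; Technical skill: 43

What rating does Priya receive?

Communication: drop 59, 59 → average of remaining 4 = 314/4 = 78.5
Technical skill score 43 ≥ 40: minimum met.
Weighted total:
  Collaboration 41 × 0.3 = 12.3
  Communication 78.5 × 0.26 = 20.41
  Quality of work 43.5 × 0.05 = 2.175
  Productivity 71 × 0.22 = 15.62
  Technical skill 43 × 0.17 = 7.31
Sum = 57.815
57.815 is ≥ 44 and < 58 → Pass

Pass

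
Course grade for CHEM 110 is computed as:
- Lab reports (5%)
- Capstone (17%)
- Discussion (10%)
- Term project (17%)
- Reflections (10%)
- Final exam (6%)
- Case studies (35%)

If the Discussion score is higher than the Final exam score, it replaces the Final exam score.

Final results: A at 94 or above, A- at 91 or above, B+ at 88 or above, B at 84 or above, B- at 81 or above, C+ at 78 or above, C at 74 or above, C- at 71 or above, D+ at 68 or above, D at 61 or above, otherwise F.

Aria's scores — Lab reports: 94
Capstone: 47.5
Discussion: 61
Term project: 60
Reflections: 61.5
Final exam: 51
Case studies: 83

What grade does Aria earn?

Discussion (61) > Final exam (51), so Final exam counts as 61.
Weighted total:
  Lab reports 94 × 0.05 = 4.7
  Capstone 47.5 × 0.17 = 8.075
  Discussion 61 × 0.1 = 6.1
  Term project 60 × 0.17 = 10.2
  Reflections 61.5 × 0.1 = 6.15
  Final exam 61 × 0.06 = 3.66
  Case studies 83 × 0.35 = 29.05
Sum = 67.935
67.935 is ≥ 61 and < 68 → D

D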